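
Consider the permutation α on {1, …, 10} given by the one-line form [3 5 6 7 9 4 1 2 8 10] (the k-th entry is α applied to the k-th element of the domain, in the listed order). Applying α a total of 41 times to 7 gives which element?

1

Tracing 7 → 1 → … returns to 7 after 5 steps, so 7 lies in a 5-cycle (1, 3, 6, 4, 7).
On a 5-cycle, α^5 is the identity, so α^41 = α^1 there (41 ≡ 1 mod 5).
Stepping 1 place around the cycle: 7 → 1.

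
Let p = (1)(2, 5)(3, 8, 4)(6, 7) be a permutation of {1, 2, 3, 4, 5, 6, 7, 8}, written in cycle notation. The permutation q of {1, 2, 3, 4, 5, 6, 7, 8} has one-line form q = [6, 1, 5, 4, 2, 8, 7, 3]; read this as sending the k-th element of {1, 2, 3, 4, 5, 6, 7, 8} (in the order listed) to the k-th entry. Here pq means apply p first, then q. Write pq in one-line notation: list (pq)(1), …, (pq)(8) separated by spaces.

(pq)(x) = q(p(x)). Computing each image: q(p(1)) = q(1) = 6, q(p(2)) = q(5) = 2, q(p(3)) = q(8) = 3, q(p(4)) = q(3) = 5, q(p(5)) = q(2) = 1, q(p(6)) = q(7) = 7, q(p(7)) = q(6) = 8, q(p(8)) = q(4) = 4.
Hence pq = [6 2 3 5 1 7 8 4].

6 2 3 5 1 7 8 4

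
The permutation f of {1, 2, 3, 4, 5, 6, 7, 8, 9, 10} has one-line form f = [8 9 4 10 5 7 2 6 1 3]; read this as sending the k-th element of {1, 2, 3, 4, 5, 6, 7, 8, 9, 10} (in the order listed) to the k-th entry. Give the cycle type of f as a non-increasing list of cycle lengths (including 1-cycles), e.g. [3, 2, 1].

The disjoint cycles are (1, 8, 6, 7, 2, 9)(3, 4, 10)(5), with lengths 6, 3, 1 in non-increasing order.

[6, 3, 1]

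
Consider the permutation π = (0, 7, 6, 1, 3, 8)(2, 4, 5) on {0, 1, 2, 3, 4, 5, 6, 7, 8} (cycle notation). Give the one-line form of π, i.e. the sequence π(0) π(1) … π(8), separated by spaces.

7 3 4 8 5 2 1 6 0

Reading each image from the cycles: 0↦7, 1↦3, 2↦4, 3↦8, 4↦5, 5↦2, 6↦1, 7↦6, 8↦0.
So the one-line form is 7 3 4 8 5 2 1 6 0.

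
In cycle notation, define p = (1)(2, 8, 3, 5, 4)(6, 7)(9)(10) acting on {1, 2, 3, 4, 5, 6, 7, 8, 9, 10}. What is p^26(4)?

2

4 lies in the 5-cycle (2, 8, 3, 5, 4).
Powers repeat with period 5 on this cycle, and 26 mod 5 = 1, so p^26(4) = p^1(4).
Advancing 1 step from 4: 4 → 2.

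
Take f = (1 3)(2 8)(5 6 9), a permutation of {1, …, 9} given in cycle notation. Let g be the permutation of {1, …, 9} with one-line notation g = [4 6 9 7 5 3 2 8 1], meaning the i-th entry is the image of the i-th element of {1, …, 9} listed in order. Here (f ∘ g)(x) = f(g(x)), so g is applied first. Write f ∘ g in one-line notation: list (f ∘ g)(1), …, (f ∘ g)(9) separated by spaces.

4 9 5 7 6 1 8 2 3

Chase each element through g then f: 1 → 4 → 4; 2 → 6 → 9; 3 → 9 → 5; 4 → 7 → 7; 5 → 5 → 6; 6 → 3 → 1; 7 → 2 → 8; 8 → 8 → 2; 9 → 1 → 3.
Collecting the images, f ∘ g = [4 9 5 7 6 1 8 2 3].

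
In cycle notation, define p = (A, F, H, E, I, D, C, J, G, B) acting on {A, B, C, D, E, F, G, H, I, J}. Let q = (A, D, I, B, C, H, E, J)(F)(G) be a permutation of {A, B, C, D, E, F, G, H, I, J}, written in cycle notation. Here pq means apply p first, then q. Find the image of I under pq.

p(I) = D, then q(D) = I; composing gives (pq)(I) = I.

I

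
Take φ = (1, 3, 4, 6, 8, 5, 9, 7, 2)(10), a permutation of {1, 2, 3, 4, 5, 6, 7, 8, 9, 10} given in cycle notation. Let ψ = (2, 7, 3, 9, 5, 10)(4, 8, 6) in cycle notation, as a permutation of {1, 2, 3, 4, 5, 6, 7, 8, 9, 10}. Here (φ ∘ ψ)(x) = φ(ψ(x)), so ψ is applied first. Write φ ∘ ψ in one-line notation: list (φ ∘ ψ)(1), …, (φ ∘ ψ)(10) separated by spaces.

(φ ∘ ψ)(x) = φ(ψ(x)). Computing each image: φ(ψ(1)) = φ(1) = 3, φ(ψ(2)) = φ(7) = 2, φ(ψ(3)) = φ(9) = 7, φ(ψ(4)) = φ(8) = 5, φ(ψ(5)) = φ(10) = 10, φ(ψ(6)) = φ(4) = 6, φ(ψ(7)) = φ(3) = 4, φ(ψ(8)) = φ(6) = 8, φ(ψ(9)) = φ(5) = 9, φ(ψ(10)) = φ(2) = 1.
Hence φ ∘ ψ = [3 2 7 5 10 6 4 8 9 1].

3 2 7 5 10 6 4 8 9 1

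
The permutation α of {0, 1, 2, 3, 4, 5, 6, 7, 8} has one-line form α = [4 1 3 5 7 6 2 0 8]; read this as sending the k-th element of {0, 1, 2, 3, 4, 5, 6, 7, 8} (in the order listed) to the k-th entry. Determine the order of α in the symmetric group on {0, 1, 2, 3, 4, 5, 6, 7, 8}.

12

Decomposing into disjoint cycles gives cycle lengths 4, 3, 1, 1.
The order of α is the least common multiple of its cycle lengths: lcm(4, 3) = 12.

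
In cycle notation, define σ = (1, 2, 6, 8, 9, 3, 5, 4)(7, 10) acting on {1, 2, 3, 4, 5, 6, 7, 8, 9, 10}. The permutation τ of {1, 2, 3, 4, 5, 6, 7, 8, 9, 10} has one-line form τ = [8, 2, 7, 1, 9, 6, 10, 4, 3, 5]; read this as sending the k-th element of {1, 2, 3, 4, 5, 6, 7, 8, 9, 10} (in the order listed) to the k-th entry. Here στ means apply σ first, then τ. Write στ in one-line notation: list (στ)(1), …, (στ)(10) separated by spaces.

2 6 9 8 1 4 5 3 7 10

(στ)(x) = τ(σ(x)). Computing each image: τ(σ(1)) = τ(2) = 2, τ(σ(2)) = τ(6) = 6, τ(σ(3)) = τ(5) = 9, τ(σ(4)) = τ(1) = 8, τ(σ(5)) = τ(4) = 1, τ(σ(6)) = τ(8) = 4, τ(σ(7)) = τ(10) = 5, τ(σ(8)) = τ(9) = 3, τ(σ(9)) = τ(3) = 7, τ(σ(10)) = τ(7) = 10.
Hence στ = [2 6 9 8 1 4 5 3 7 10].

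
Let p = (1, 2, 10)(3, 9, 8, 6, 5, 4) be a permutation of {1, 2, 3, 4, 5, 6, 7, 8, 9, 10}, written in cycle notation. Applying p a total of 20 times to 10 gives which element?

10 lies in the 3-cycle (1, 2, 10).
On a 3-cycle, p^3 is the identity, so p^20 = p^2 there (20 ≡ 2 mod 3).
Stepping 2 places around the cycle: 10 → 1 → 2.

2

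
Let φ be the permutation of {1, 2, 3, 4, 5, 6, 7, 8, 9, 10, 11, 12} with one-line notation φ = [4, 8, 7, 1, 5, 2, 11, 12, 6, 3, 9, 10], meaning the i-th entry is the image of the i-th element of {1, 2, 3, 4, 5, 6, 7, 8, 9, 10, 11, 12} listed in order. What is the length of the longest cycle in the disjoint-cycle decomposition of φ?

9

Decomposing into disjoint cycles gives (1, 4)(2, 8, 12, 10, 3, 7, 11, 9, 6); the longest has length 9.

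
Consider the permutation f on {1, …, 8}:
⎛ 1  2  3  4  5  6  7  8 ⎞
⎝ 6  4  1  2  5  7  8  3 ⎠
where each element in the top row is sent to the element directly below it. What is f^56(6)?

7

Tracing 6 → 7 → … returns to 6 after 5 steps, so 6 lies in a 5-cycle (1 6 7 8 3).
Powers repeat with period 5 on this cycle, and 56 mod 5 = 1, so f^56(6) = f^1(6).
Stepping 1 place around the cycle: 6 → 7.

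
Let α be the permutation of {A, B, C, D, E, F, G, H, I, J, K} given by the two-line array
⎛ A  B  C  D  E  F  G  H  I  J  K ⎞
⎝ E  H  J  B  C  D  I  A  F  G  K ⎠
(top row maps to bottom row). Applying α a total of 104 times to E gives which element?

Tracing E → C → … returns to E after 10 steps, so E lies in a 10-cycle (A E C J G I F D B H).
Powers repeat with period 10 on this cycle, and 104 mod 10 = 4, so α^104(E) = α^4(E).
Advancing 4 steps from E: E → C → J → G → I.

I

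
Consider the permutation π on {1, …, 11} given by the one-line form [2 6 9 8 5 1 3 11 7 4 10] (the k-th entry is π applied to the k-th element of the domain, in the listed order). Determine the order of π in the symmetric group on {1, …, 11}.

12

Writing π as disjoint cycles, the cycle lengths are 4, 3, 3, 1.
The order of π is the least common multiple of its cycle lengths: lcm(4, 3, 3) = 12.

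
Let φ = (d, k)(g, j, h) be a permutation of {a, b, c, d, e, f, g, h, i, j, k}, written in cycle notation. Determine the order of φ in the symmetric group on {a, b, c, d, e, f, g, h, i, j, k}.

The cycle type of φ is (3, 2, 1, 1, 1, 1, 1, 1).
The order is lcm(3, 2) = 6.

6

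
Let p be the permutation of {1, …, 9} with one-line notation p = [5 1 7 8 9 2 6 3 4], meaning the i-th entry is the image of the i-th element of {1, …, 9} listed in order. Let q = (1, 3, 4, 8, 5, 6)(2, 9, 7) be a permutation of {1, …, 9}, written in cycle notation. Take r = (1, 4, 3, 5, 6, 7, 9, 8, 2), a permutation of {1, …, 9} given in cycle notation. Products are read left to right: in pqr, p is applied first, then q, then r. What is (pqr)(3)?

1

Apply the permutations in order: p(3) = 7, then q(7) = 2, then r(2) = 1. So (pqr)(3) = 1.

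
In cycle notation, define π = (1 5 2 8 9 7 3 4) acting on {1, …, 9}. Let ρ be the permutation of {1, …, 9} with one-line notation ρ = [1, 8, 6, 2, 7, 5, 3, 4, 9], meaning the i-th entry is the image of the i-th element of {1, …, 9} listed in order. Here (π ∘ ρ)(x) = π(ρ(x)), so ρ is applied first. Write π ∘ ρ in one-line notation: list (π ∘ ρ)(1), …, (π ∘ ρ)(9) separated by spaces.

(π ∘ ρ)(x) = π(ρ(x)). Computing each image: π(ρ(1)) = π(1) = 5, π(ρ(2)) = π(8) = 9, π(ρ(3)) = π(6) = 6, π(ρ(4)) = π(2) = 8, π(ρ(5)) = π(7) = 3, π(ρ(6)) = π(5) = 2, π(ρ(7)) = π(3) = 4, π(ρ(8)) = π(4) = 1, π(ρ(9)) = π(9) = 7.
Hence π ∘ ρ = [5 9 6 8 3 2 4 1 7].

5 9 6 8 3 2 4 1 7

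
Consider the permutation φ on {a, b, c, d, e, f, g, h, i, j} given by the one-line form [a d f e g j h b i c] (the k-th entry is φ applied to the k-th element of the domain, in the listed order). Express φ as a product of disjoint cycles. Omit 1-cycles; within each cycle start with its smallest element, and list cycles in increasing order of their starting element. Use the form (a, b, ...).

Iterating φ from b gives b → d → e → g → h → b; that is the 5-cycle (b, d, e, g, h).
Repeating from the next unused element and collecting all non-trivial cycles gives (b, d, e, g, h)(c, f, j).

(b, d, e, g, h)(c, f, j)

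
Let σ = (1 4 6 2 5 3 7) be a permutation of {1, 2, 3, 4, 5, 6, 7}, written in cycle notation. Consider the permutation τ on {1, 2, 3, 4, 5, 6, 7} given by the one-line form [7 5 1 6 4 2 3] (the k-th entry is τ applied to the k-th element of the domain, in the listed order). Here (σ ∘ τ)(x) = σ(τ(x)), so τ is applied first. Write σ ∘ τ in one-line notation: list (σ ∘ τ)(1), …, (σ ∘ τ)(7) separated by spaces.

Chase each element through τ then σ: 1 → 7 → 1; 2 → 5 → 3; 3 → 1 → 4; 4 → 6 → 2; 5 → 4 → 6; 6 → 2 → 5; 7 → 3 → 7.
So σ ∘ τ in one-line form is 1 3 4 2 6 5 7.

1 3 4 2 6 5 7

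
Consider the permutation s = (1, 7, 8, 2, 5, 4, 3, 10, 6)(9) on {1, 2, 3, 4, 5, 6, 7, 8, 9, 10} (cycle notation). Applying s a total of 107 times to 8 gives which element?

7

8 lies in the 9-cycle (1, 7, 8, 2, 5, 4, 3, 10, 6).
Since the cycle has length 9, s^107 acts on it the same as s^8 (107 mod 9 = 8).
Advancing 8 steps from 8: 8 → 2 → 5 → 4 → 3 → 10 → 6 → 1 → 7.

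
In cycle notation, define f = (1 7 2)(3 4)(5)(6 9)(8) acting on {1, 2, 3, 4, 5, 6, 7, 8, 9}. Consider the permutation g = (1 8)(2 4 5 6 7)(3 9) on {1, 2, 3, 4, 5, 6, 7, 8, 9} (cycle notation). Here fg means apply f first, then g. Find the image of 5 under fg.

First apply f: f(5) = 5, then g(5) = 6. Thus (fg)(5) = 6.

6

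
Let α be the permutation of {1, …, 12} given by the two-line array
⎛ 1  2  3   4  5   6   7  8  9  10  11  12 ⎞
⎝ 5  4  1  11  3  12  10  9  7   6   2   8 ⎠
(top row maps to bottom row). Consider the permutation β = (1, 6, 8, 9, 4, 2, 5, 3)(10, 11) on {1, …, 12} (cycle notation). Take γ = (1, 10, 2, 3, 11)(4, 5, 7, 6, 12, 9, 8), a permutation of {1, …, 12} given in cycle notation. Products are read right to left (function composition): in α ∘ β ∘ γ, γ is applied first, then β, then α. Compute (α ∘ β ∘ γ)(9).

7

Apply the permutations in order: γ(9) = 8, then β(8) = 9, then α(9) = 7. So (α ∘ β ∘ γ)(9) = 7.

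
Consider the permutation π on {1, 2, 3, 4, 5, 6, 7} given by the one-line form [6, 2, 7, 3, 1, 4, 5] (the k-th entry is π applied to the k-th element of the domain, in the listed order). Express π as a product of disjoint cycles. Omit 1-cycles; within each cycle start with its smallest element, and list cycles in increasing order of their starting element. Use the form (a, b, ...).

(1, 6, 4, 3, 7, 5)

Iterating π from 1 gives 1 → 6 → 4 → 3 → 7 → 5 → 1; that is the 6-cycle (1, 6, 4, 3, 7, 5).
Repeating from the next unused element and collecting all non-trivial cycles gives (1, 6, 4, 3, 7, 5).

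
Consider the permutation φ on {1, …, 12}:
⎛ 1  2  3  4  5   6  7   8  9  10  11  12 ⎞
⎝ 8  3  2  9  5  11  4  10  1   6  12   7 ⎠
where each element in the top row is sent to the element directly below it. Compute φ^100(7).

4

Tracing 7 → 4 → … returns to 7 after 9 steps, so 7 lies in a 9-cycle (1, 8, 10, 6, 11, 12, 7, 4, 9).
Since the cycle has length 9, φ^100 acts on it the same as φ^1 (100 mod 9 = 1).
Advancing 1 step from 7: 7 → 4.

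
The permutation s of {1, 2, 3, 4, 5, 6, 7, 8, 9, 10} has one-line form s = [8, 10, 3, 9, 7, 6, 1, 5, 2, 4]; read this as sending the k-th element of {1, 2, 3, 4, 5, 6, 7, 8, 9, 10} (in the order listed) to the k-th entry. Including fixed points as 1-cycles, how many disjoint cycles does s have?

4

The cycle decomposition is (1, 8, 5, 7)(2, 10, 4, 9)(3)(6), which has 4 cycles (counting 1-cycles).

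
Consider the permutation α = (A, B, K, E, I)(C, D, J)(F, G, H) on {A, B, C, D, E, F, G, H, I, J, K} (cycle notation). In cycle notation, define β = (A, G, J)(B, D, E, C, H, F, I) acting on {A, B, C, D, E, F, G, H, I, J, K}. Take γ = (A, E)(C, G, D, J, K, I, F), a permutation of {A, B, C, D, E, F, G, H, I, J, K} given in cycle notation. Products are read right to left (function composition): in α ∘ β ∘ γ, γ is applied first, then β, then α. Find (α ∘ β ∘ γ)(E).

Chase E: γ(E) = A; β(A) = G; α(G) = H. Hence (α ∘ β ∘ γ)(E) = H.

H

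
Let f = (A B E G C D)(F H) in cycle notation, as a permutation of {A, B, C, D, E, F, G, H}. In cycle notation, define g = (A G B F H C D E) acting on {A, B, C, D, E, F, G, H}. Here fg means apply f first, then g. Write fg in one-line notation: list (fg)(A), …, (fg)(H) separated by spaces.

F A E G B C D H

(fg)(x) = g(f(x)). Computing each image: g(f(A)) = g(B) = F, g(f(B)) = g(E) = A, g(f(C)) = g(D) = E, g(f(D)) = g(A) = G, g(f(E)) = g(G) = B, g(f(F)) = g(H) = C, g(f(G)) = g(C) = D, g(f(H)) = g(F) = H.
Hence fg = [F A E G B C D H].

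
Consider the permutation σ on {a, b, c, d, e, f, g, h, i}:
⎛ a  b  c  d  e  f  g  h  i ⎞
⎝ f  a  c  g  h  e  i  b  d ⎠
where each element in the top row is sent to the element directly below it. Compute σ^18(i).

Tracing i → d → … returns to i after 3 steps, so i lies in a 3-cycle (d, g, i).
On a 3-cycle, σ^3 is the identity, so σ^18 = σ^0 there (18 ≡ 0 mod 3).
So σ^18(i) = i.

i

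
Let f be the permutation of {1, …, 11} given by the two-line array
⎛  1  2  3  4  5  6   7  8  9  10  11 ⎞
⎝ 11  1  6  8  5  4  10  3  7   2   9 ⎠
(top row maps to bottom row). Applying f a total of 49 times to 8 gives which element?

3

Tracing 8 → 3 → … returns to 8 after 4 steps, so 8 lies in a 4-cycle (3, 6, 4, 8).
Since the cycle has length 4, f^49 acts on it the same as f^1 (49 mod 4 = 1).
Stepping 1 place around the cycle: 8 → 3.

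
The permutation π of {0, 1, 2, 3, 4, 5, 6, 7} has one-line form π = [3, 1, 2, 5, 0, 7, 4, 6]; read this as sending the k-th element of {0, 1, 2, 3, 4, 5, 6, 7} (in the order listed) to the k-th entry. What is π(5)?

7

5 is element number 6 of the domain, and entry number 6 of the one-line form is 7, so π(5) = 7.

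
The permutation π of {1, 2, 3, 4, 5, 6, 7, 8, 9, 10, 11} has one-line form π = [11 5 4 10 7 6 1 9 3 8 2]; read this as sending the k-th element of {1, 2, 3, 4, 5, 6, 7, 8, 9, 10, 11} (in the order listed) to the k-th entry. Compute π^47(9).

Tracing 9 → 3 → … returns to 9 after 5 steps, so 9 lies in a 5-cycle (3, 4, 10, 8, 9).
Since the cycle has length 5, π^47 acts on it the same as π^2 (47 mod 5 = 2).
Stepping 2 places around the cycle: 9 → 3 → 4.

4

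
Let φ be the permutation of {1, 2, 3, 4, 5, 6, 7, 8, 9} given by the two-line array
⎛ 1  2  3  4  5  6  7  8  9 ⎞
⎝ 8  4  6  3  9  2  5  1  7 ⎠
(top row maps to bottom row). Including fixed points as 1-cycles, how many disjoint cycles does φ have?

The cycle decomposition is (1, 8)(2, 4, 3, 6)(5, 9, 7), which has 3 cycles (counting 1-cycles).

3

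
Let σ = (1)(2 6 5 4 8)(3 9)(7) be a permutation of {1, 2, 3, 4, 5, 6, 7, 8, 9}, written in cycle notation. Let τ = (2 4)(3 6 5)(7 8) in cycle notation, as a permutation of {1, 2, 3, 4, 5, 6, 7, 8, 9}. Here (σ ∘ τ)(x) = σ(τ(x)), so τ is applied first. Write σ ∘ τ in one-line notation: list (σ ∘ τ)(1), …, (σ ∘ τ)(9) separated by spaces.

1 8 5 6 9 4 2 7 3

Chase each element through τ then σ: 1 → 1 → 1; 2 → 4 → 8; 3 → 6 → 5; 4 → 2 → 6; 5 → 3 → 9; 6 → 5 → 4; 7 → 8 → 2; 8 → 7 → 7; 9 → 9 → 3.
So σ ∘ τ in one-line form is 1 8 5 6 9 4 2 7 3.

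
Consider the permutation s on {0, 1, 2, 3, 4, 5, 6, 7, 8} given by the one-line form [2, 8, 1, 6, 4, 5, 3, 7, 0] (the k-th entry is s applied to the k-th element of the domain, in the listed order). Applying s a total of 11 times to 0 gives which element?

8

Tracing 0 → 2 → … returns to 0 after 4 steps, so 0 lies in a 4-cycle (0 2 1 8).
Since the cycle has length 4, s^11 acts on it the same as s^3 (11 mod 4 = 3).
Advancing 3 steps from 0: 0 → 2 → 1 → 8.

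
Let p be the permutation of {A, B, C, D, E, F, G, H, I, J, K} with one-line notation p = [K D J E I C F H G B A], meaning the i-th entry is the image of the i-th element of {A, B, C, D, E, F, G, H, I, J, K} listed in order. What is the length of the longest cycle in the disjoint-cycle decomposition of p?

8

Decomposing into disjoint cycles gives (A K)(B D E I G F C J); the longest has length 8.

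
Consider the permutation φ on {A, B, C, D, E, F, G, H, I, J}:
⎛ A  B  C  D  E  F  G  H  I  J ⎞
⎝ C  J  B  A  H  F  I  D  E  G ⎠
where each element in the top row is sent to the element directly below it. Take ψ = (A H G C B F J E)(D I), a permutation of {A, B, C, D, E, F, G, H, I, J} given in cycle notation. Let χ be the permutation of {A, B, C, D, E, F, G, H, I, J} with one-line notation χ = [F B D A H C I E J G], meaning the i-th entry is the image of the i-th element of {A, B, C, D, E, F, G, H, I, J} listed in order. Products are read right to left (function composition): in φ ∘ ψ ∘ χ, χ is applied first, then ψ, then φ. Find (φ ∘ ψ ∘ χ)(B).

F

Chase B: χ(B) = B; ψ(B) = F; φ(F) = F. Hence (φ ∘ ψ ∘ χ)(B) = F.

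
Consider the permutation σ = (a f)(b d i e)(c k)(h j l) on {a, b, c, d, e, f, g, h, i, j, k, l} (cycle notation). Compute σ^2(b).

b lies in the 4-cycle (b d i e).
Stepping 2 places around the cycle: b → d → i.

i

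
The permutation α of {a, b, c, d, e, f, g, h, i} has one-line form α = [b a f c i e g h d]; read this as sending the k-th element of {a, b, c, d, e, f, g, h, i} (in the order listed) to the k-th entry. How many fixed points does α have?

2

The fixed points (elements with α(x) = x) are {g, h}, so there are 2.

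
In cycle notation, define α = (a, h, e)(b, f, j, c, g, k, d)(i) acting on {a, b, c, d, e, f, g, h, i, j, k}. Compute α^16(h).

e

h lies in the 3-cycle (a, h, e).
On a 3-cycle, α^3 is the identity, so α^16 = α^1 there (16 ≡ 1 mod 3).
Stepping 1 place around the cycle: h → e.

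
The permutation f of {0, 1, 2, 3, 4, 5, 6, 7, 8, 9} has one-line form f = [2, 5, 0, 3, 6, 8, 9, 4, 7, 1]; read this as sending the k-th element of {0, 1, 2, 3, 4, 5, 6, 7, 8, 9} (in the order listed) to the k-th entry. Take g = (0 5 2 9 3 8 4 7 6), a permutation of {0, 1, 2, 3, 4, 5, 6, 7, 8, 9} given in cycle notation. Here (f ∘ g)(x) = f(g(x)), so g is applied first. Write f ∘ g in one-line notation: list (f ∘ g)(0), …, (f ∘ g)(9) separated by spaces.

Chase each element through g then f: 0 → 5 → 8; 1 → 1 → 5; 2 → 9 → 1; 3 → 8 → 7; 4 → 7 → 4; 5 → 2 → 0; 6 → 0 → 2; 7 → 6 → 9; 8 → 4 → 6; 9 → 3 → 3.
Collecting the images, f ∘ g = [8 5 1 7 4 0 2 9 6 3].

8 5 1 7 4 0 2 9 6 3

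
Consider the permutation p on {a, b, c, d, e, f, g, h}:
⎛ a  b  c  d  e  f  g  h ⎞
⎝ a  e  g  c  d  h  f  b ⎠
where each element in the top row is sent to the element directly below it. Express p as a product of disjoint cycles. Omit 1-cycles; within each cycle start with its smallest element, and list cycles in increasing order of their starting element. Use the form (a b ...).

(b e d c g f h)

From b: b → e → d → c → g → f → h → b, closing the cycle (b e d c g f h).
Continuing from each remaining unvisited element yields (b e d c g f h).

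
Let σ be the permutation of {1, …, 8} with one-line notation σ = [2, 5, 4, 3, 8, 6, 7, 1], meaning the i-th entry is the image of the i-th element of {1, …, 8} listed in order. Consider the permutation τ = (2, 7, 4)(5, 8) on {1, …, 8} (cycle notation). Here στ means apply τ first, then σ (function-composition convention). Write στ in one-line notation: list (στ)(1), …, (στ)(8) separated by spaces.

2 7 4 5 1 6 3 8

(στ)(x) = σ(τ(x)). Computing each image: σ(τ(1)) = σ(1) = 2, σ(τ(2)) = σ(7) = 7, σ(τ(3)) = σ(3) = 4, σ(τ(4)) = σ(2) = 5, σ(τ(5)) = σ(8) = 1, σ(τ(6)) = σ(6) = 6, σ(τ(7)) = σ(4) = 3, σ(τ(8)) = σ(5) = 8.
Hence στ = [2 7 4 5 1 6 3 8].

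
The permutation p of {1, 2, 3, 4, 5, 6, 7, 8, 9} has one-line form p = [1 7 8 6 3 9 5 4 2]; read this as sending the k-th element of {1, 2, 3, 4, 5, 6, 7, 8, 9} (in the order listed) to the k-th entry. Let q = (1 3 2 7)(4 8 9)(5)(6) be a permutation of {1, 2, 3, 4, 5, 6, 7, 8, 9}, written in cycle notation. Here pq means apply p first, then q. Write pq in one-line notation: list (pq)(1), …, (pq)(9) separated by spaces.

3 1 9 6 2 4 5 8 7

(pq)(x) = q(p(x)). Computing each image: q(p(1)) = q(1) = 3, q(p(2)) = q(7) = 1, q(p(3)) = q(8) = 9, q(p(4)) = q(6) = 6, q(p(5)) = q(3) = 2, q(p(6)) = q(9) = 4, q(p(7)) = q(5) = 5, q(p(8)) = q(4) = 8, q(p(9)) = q(2) = 7.
Hence pq = [3 1 9 6 2 4 5 8 7].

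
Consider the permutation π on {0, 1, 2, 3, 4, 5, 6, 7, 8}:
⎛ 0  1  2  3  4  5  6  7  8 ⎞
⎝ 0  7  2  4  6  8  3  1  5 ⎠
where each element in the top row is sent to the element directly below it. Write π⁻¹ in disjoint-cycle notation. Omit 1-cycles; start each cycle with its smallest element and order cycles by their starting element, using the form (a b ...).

The cycle decomposition of π is (1 7)(3 4 6)(5 8).
Reversing each cycle (and rotating so the smallest element leads) gives π⁻¹ = (1 7)(3 6 4)(5 8).

(1 7)(3 6 4)(5 8)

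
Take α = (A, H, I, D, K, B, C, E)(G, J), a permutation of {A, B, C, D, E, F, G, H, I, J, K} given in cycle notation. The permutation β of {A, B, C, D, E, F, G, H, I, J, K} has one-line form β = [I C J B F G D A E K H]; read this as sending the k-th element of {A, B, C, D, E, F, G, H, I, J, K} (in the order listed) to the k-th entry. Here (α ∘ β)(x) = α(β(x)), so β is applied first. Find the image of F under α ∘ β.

J

β(F) = G, then α(G) = J; composing gives (α ∘ β)(F) = J.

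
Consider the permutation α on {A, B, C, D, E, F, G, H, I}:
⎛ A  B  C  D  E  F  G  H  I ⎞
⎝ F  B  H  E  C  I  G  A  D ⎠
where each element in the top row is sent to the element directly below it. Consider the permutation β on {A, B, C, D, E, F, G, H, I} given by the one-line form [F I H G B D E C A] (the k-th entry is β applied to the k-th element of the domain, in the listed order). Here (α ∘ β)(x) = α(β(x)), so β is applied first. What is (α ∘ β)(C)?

First apply β: β(C) = H, then α(H) = A. Thus (α ∘ β)(C) = A.

A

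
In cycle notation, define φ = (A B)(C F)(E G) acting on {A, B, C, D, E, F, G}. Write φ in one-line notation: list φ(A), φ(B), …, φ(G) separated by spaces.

Image by image: A↦B, B↦A, C↦F, D↦D, E↦G, F↦C, G↦E.
So the one-line form is B A F D G C E.

B A F D G C E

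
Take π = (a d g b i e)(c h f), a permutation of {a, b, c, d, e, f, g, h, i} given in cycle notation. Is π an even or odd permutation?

The cycle lengths are 6, 3.
A cycle of length ℓ contributes ℓ−1 transpositions, so π is a product of 5 + 2 = 7 transpositions — odd.

odd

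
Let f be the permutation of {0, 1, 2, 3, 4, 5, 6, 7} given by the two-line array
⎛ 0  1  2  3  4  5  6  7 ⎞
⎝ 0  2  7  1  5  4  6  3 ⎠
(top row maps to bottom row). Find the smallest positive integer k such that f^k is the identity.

Decomposing into disjoint cycles gives cycle lengths 4, 2, 1, 1.
Since disjoint cycles commute, ord(f) = lcm(4, 2) = 4.

4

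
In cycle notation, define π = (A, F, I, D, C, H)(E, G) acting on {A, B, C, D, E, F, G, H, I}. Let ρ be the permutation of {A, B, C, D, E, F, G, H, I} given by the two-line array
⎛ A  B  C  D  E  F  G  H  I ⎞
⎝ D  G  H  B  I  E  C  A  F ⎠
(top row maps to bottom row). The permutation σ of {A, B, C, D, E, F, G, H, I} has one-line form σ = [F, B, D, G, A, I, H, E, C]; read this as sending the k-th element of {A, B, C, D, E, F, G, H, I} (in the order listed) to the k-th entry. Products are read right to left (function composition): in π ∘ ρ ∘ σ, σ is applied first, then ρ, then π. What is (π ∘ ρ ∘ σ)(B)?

E

Apply the permutations in order: σ(B) = B, then ρ(B) = G, then π(G) = E. So (π ∘ ρ ∘ σ)(B) = E.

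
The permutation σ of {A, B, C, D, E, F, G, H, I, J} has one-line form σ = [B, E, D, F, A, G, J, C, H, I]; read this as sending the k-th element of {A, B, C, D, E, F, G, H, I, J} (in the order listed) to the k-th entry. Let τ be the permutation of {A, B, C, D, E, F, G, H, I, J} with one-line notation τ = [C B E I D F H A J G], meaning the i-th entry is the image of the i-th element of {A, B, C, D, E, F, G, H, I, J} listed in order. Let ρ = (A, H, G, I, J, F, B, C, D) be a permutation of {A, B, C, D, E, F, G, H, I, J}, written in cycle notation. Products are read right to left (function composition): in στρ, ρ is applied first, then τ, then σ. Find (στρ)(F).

Apply the permutations in order: ρ(F) = B, then τ(B) = B, then σ(B) = E. So (στρ)(F) = E.

E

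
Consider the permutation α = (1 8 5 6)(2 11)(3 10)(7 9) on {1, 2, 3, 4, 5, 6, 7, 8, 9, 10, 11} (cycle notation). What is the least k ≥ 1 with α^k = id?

The disjoint cycles have lengths 4, 2, 2, 2, 1.
The order of α is the least common multiple of its cycle lengths: lcm(4, 2, 2, 2) = 4.

4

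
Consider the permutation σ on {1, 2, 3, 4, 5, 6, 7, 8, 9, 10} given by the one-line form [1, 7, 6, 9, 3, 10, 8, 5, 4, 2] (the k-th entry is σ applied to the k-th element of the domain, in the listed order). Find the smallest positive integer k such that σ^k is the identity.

The disjoint-cycle form of σ has cycle lengths 7, 2, 1.
The order is lcm(7, 2) = 14.

14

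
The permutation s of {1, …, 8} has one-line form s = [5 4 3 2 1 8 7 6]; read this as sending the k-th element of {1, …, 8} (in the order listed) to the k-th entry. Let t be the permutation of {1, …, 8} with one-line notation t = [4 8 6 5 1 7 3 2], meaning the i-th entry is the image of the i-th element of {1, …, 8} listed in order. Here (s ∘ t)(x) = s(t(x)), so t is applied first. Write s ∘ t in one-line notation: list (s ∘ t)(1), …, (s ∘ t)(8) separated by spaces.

2 6 8 1 5 7 3 4

(s ∘ t)(x) = s(t(x)). Computing each image: s(t(1)) = s(4) = 2, s(t(2)) = s(8) = 6, s(t(3)) = s(6) = 8, s(t(4)) = s(5) = 1, s(t(5)) = s(1) = 5, s(t(6)) = s(7) = 7, s(t(7)) = s(3) = 3, s(t(8)) = s(2) = 4.
Hence s ∘ t = [2 6 8 1 5 7 3 4].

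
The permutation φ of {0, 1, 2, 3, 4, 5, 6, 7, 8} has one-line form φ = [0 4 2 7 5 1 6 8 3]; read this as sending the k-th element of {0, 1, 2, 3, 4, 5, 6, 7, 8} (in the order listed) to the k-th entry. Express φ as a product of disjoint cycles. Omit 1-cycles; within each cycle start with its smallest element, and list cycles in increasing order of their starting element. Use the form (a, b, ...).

(1, 4, 5)(3, 7, 8)

From 1: 1 → 4 → 5 → 1, closing the cycle (1, 4, 5).
Repeating from the next unused element and collecting all non-trivial cycles gives (1, 4, 5)(3, 7, 8).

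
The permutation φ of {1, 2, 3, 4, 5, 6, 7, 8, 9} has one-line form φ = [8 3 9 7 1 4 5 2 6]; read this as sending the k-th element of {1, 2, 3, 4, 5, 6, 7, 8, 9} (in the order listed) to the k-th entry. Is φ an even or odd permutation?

even

In disjoint-cycle form the cycle lengths are 9.
A cycle of length ℓ contributes ℓ−1 transpositions, so φ is a product of 8 transpositions — even.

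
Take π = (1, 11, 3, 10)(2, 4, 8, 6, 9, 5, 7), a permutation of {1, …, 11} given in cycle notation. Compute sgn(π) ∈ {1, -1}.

The cycle lengths are 7, 4.
A cycle is odd iff its length is even; π has 1 even-length cycle, so sgn(π) = (−1)^1 and π is odd.

-1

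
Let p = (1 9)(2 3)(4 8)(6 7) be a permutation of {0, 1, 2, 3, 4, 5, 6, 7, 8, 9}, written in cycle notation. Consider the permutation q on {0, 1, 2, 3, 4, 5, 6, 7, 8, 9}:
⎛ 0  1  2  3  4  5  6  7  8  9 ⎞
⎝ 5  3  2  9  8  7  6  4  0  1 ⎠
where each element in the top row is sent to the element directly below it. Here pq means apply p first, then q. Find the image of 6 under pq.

(pq)(6) = q(p(6)). p(6) = 7, then q(7) = 4. So (pq)(6) = 4.

4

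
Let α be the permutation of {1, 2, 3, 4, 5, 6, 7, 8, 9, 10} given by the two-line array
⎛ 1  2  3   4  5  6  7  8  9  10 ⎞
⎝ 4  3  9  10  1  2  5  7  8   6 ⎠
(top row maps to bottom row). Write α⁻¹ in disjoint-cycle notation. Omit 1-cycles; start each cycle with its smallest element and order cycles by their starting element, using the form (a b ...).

First write α in disjoint cycles: (1 4 10 6 2 3 9 8 7 5).
The inverse reverses every cycle; in canonical form, α⁻¹ = (1 5 7 8 9 3 2 6 10 4).

(1 5 7 8 9 3 2 6 10 4)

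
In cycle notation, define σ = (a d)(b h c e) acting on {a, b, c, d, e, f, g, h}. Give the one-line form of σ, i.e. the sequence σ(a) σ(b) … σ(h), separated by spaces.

Reading each image from the cycles: a↦d, b↦h, c↦e, d↦a, e↦b, f↦f, g↦g, h↦c.
So the one-line form is d h e a b f g c.

d h e a b f g c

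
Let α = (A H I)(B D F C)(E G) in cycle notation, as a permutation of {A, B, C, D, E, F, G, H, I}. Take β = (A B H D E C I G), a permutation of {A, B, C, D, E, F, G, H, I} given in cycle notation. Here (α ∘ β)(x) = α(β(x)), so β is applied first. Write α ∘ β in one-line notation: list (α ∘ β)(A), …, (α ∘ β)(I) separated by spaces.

(α ∘ β)(x) = α(β(x)). Computing each image: α(β(A)) = α(B) = D, α(β(B)) = α(H) = I, α(β(C)) = α(I) = A, α(β(D)) = α(E) = G, α(β(E)) = α(C) = B, α(β(F)) = α(F) = C, α(β(G)) = α(A) = H, α(β(H)) = α(D) = F, α(β(I)) = α(G) = E.
Hence α ∘ β = [D I A G B C H F E].

D I A G B C H F E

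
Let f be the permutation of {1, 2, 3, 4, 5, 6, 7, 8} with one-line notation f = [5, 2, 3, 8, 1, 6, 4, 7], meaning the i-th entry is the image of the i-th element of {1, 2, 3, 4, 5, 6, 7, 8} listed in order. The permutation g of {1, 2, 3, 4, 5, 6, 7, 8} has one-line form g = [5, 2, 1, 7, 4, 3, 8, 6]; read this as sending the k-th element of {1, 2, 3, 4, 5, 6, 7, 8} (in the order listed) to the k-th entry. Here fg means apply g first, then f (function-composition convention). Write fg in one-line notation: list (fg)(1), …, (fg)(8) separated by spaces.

For each element, apply g then f: 1 → 5 → 1; 2 → 2 → 2; 3 → 1 → 5; 4 → 7 → 4; 5 → 4 → 8; 6 → 3 → 3; 7 → 8 → 7; 8 → 6 → 6.
Collecting the images, fg = [1 2 5 4 8 3 7 6].

1 2 5 4 8 3 7 6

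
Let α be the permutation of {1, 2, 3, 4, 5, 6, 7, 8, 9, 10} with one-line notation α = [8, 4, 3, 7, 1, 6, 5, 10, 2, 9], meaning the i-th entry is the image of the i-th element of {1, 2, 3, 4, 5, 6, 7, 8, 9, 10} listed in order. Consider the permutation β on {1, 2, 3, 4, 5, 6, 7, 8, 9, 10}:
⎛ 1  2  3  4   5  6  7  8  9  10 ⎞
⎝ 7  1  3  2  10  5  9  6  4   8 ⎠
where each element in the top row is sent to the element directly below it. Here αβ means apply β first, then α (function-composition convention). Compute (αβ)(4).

β(4) = 2, then α(2) = 4; composing gives (αβ)(4) = 4.

4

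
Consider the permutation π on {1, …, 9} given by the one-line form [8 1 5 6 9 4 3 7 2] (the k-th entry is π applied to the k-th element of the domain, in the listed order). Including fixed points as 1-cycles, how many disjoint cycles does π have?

2

The cycle decomposition is (1 8 7 3 5 9 2)(4 6), which has 2 cycles (counting 1-cycles).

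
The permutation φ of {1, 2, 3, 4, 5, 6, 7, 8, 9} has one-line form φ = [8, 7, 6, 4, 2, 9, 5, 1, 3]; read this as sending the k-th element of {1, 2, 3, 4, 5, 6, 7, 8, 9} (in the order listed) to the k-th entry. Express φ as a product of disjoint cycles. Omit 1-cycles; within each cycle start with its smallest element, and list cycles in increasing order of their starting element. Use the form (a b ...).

(1 8)(2 7 5)(3 6 9)

From 1: 1 → 8 → 1, closing the cycle (1 8).
Continuing from each remaining unvisited element yields (1 8)(2 7 5)(3 6 9).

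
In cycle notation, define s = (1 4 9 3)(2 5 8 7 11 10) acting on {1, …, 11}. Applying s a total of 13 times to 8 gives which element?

8 lies in the 6-cycle (2 5 8 7 11 10).
On a 6-cycle, s^6 is the identity, so s^13 = s^1 there (13 ≡ 1 mod 6).
Stepping 1 place around the cycle: 8 → 7.

7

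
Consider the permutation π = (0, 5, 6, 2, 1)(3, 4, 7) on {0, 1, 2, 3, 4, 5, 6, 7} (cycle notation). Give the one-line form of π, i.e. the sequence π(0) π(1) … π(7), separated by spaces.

Image by image: 0→5, 1→0, 2→1, 3→4, 4→7, 5→6, 6→2, 7→3.
So the one-line form is 5 0 1 4 7 6 2 3.

5 0 1 4 7 6 2 3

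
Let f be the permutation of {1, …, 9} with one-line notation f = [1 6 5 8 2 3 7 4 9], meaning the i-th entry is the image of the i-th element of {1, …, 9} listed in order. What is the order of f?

4

The disjoint-cycle form of f has cycle lengths 4, 2, 1, 1, 1.
Since disjoint cycles commute, ord(f) = lcm(4, 2) = 4.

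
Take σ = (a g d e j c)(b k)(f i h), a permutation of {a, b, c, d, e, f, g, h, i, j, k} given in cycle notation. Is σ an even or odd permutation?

The cycle lengths are 6, 3, 2.
A cycle is odd iff its length is even; σ has 2 even-length cycles, so sgn(σ) = (−1)^2 and σ is even.

even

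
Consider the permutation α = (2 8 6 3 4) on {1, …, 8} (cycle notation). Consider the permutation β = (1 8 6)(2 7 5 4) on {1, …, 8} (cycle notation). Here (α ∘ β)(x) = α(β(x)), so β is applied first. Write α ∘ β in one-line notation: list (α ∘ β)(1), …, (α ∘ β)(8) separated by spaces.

(α ∘ β)(x) = α(β(x)). Computing each image: α(β(1)) = α(8) = 6, α(β(2)) = α(7) = 7, α(β(3)) = α(3) = 4, α(β(4)) = α(2) = 8, α(β(5)) = α(4) = 2, α(β(6)) = α(1) = 1, α(β(7)) = α(5) = 5, α(β(8)) = α(6) = 3.
Hence α ∘ β = [6 7 4 8 2 1 5 3].

6 7 4 8 2 1 5 3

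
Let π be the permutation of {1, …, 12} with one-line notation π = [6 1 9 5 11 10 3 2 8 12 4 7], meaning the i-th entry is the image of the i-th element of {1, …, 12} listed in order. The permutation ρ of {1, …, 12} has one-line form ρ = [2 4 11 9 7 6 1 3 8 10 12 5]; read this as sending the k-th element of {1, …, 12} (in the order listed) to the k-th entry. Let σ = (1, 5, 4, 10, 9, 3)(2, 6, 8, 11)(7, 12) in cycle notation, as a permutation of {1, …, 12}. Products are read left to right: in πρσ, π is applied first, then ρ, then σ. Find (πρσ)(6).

9

Chase 6: π(6) = 10; ρ(10) = 10; σ(10) = 9. Hence (πρσ)(6) = 9.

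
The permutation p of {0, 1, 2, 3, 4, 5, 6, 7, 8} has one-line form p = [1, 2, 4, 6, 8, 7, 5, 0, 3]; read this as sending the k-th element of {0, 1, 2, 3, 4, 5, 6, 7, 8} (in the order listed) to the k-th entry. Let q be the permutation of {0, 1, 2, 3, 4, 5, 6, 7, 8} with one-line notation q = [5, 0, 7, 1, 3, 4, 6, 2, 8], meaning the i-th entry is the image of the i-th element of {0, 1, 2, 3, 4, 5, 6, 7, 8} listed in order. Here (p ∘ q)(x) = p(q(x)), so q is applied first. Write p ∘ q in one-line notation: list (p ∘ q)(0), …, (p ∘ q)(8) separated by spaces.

7 1 0 2 6 8 5 4 3

Chase each element through q then p: 0 → 5 → 7; 1 → 0 → 1; 2 → 7 → 0; 3 → 1 → 2; 4 → 3 → 6; 5 → 4 → 8; 6 → 6 → 5; 7 → 2 → 4; 8 → 8 → 3.
So p ∘ q in one-line form is 7 1 0 2 6 8 5 4 3.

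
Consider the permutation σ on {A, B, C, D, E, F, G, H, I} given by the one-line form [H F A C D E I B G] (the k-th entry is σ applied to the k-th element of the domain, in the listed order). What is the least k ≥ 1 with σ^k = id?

14

Decomposing into disjoint cycles gives cycle lengths 7, 2.
Since disjoint cycles commute, ord(σ) = lcm(7, 2) = 14.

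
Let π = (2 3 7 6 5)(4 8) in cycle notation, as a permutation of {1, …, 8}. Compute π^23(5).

5 lies in the 5-cycle (2 3 7 6 5).
Since the cycle has length 5, π^23 acts on it the same as π^3 (23 mod 5 = 3).
Stepping 3 places around the cycle: 5 → 2 → 3 → 7.

7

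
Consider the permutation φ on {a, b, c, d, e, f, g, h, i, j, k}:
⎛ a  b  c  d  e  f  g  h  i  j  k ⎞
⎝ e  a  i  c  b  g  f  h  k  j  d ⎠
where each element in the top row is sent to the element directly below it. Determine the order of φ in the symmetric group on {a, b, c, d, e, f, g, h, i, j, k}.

Writing φ as disjoint cycles, the cycle lengths are 4, 3, 2, 1, 1.
Since disjoint cycles commute, ord(φ) = lcm(4, 3, 2) = 12.

12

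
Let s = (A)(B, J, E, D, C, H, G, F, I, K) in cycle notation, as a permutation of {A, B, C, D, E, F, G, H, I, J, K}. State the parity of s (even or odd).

The cycle lengths are 10, 1.
A cycle is odd iff its length is even; s has 1 even-length cycle, so sgn(s) = (−1)^1 and s is odd.

odd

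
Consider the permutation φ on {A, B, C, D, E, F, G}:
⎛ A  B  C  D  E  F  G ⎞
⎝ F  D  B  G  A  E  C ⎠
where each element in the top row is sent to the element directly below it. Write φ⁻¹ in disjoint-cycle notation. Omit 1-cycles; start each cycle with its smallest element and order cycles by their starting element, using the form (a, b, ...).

(A, E, F)(B, C, G, D)

The cycle decomposition of φ is (A, F, E)(B, D, G, C).
The inverse reverses every cycle; in canonical form, φ⁻¹ = (A, E, F)(B, C, G, D).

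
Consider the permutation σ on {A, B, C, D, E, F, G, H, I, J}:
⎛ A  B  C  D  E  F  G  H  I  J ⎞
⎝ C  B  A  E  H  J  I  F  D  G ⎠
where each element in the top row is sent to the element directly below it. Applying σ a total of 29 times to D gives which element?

Tracing D → E → … returns to D after 7 steps, so D lies in a 7-cycle (D, E, H, F, J, G, I).
Since the cycle has length 7, σ^29 acts on it the same as σ^1 (29 mod 7 = 1).
Advancing 1 step from D: D → E.

E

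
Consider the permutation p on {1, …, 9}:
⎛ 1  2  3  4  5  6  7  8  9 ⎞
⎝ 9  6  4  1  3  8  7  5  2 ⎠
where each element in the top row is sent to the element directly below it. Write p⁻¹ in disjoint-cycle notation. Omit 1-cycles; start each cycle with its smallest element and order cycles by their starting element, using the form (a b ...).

(1 4 3 5 8 6 2 9)

First write p in disjoint cycles: (1 9 2 6 8 5 3 4).
Reversing each cycle (and rotating so the smallest element leads) gives p⁻¹ = (1 4 3 5 8 6 2 9).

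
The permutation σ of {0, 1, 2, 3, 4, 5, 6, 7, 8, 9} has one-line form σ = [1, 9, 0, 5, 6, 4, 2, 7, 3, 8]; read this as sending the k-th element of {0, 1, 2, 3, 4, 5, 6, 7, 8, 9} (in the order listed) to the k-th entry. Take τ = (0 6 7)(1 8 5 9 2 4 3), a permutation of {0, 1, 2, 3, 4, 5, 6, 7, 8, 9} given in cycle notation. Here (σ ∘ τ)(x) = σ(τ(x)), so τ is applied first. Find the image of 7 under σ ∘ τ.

1

First apply τ: τ(7) = 0, then σ(0) = 1. Thus (σ ∘ τ)(7) = 1.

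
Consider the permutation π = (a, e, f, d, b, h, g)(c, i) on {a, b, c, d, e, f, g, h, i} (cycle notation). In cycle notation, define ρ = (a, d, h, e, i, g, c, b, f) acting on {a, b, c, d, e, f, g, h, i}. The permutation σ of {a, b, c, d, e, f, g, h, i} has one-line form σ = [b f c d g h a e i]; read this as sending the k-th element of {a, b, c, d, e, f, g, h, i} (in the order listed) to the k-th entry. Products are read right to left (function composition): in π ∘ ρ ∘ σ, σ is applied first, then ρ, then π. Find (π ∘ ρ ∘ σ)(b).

(π ∘ ρ ∘ σ)(b) = π(ρ(σ(b))). σ(b) = f, then ρ(f) = a, then π(a) = e, so the result is e.

e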